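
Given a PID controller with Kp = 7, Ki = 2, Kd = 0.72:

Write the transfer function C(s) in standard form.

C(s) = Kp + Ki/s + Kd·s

Substituting values: C(s) = 7 + 2/s + 0.72s = (0.72s² + 7s + 2)/s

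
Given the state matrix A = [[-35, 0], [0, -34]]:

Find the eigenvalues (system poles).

For diagonal matrix, eigenvalues are diagonal entries: λ₁ = -35, λ₂ = -34.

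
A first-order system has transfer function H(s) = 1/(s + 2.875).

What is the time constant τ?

For H(s) = 1/(s + 1/τ), the pole is at -1/τ = -2.875, so τ = 1/2.875 = 0.3478 s.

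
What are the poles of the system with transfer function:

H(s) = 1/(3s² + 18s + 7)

Discriminant = 18² - 4×3×7 = 324 - 84 = 240 > 0, so two distinct real poles. Using quadratic formula: s = (-18 ± √240)/(2×3) = (-18 ± √240)/6, with √240 ≈ 15.4919. s₁ ≈ -0.4180, s₂ ≈ -5.5820. Poles: s₁ = -0.4180, s₂ = -5.5820.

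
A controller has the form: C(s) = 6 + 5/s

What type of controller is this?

This is a Proportional-Integral (PI) controller.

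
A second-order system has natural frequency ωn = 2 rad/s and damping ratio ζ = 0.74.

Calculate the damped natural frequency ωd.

ωd = ωn√(1 - ζ²) = 2√(1 - 0.74²) = 1.35 rad/s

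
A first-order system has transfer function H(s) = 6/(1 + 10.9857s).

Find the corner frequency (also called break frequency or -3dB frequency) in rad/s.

Corner frequency = 1/τ = 1/10.9857 = 0.091 rad/s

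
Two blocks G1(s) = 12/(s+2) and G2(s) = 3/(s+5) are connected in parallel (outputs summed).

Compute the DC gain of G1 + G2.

Parallel: G_eq = G1 + G2. DC gain = G1(0) + G2(0) = 12/2 + 3/5 = 6 + 0.6 = 6.6.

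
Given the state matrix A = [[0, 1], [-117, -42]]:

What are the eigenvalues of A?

det(A - λI) = λ² - (-42)λ + 117 = (λ - (-39))(λ - (-3)). Eigenvalues: -39, -3.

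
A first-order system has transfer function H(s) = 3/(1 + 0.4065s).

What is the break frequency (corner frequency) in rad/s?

Corner frequency = 1/τ = 1/0.4065 = 2.46 rad/s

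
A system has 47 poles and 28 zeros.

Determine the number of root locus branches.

Root locus has n branches where n = number of poles = 47.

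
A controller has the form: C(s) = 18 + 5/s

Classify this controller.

This is a Proportional-Integral (PI) controller.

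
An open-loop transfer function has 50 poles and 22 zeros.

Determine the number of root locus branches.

Root locus has n branches where n = number of poles = 50.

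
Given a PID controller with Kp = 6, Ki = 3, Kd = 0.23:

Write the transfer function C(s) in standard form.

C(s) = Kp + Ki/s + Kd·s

Substituting values: C(s) = 6 + 3/s + 0.23s = (0.23s² + 6s + 3)/s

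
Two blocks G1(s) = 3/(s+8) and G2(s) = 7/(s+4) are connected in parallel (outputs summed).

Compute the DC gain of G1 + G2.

Parallel: G_eq = G1 + G2. DC gain = G1(0) + G2(0) = 3/8 + 7/4 = 0.375 + 1.75 = 2.125.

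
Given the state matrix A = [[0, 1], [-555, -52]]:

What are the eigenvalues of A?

det(A - λI) = λ² - (-52)λ + 555 = (λ - (-15))(λ - (-37)). Eigenvalues: -15, -37.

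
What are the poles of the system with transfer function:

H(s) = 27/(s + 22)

Pole is where denominator = 0: s + 22 = 0, so s = -22.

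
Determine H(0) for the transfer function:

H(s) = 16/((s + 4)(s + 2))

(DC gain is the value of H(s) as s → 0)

DC gain = H(0) = 16/(4 × 2) = 16/8 = 2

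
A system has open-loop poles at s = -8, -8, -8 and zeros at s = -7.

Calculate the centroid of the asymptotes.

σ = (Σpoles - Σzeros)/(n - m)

σ = (Σpoles - Σzeros)/(n - m) = (-24 - (-7))/(3 - 1) = -17/2 = -8.5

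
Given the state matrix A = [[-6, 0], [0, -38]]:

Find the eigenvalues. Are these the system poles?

For diagonal matrix, eigenvalues are diagonal entries: λ₁ = -6, λ₂ = -38. Eigenvalues of A = system poles.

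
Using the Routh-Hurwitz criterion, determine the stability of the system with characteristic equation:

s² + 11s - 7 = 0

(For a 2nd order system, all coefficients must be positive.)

Coefficients: 1, 11, -7. c=-7 not positive, so system is unstable.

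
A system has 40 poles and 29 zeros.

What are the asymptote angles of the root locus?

n - m = 40 - 29 = 11. Angles: θk = (2k + 1)·180°/11 = 16.36°, 49.09°, 81.82°, 114.55°, 147.27°, 180°, 212.73°, 245.45°, 278.18°, 310.91°, 343.64°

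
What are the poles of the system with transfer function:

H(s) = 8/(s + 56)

Pole is where denominator = 0: s + 56 = 0, so s = -56.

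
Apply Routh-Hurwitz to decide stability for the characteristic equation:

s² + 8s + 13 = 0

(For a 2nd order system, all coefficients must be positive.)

Coefficients: 1, 8, 13. All positive, so system is stable.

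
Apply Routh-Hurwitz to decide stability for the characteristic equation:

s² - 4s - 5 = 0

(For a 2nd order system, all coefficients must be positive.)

Coefficients: 1, -4, -5. b=-4, c=-5 not positive, so system is unstable.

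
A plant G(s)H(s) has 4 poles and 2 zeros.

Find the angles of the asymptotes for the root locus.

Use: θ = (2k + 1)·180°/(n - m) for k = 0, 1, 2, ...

n - m = 4 - 2 = 2. Angles: θk = (2k + 1)·180°/2 = 90°, 270°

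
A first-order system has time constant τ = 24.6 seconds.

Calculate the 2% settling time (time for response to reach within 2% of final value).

For first-order system, 2% settling time ≈ 4τ = 4 × 24.6 = 98.4 s.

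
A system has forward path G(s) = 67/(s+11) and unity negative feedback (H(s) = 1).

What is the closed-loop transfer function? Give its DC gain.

T(s) = G/(1+GH) = [67/(s+11)] / [1 + 67/(s+11)] = 67/(s+11+67) = 67/(s+78). DC gain = 67/78 = 0.8590.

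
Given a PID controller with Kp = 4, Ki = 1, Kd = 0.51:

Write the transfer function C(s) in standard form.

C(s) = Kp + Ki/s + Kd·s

Substituting values: C(s) = 4 + 1/s + 0.51s = (0.51s² + 4s + 1)/s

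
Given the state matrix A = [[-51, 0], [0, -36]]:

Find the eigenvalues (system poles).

For diagonal matrix, eigenvalues are diagonal entries: λ₁ = -51, λ₂ = -36.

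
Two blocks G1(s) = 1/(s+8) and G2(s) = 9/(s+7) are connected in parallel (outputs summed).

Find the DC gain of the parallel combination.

Parallel: G_eq = G1 + G2. DC gain = G1(0) + G2(0) = 1/8 + 9/7 = 0.125 + 1.2857 = 1.4107.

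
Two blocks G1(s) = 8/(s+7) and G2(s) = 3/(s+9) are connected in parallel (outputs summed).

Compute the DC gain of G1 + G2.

Parallel: G_eq = G1 + G2. DC gain = G1(0) + G2(0) = 8/7 + 3/9 = 1.1429 + 0.3333 = 1.4762.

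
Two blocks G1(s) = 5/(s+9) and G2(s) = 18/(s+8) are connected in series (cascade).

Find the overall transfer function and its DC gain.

Series: multiply transfer functions. G_eq = 5/(s+9) × 18/(s+8) = 90/((s+9)(s+8)). DC gain = 90/(9×8) = 1.25.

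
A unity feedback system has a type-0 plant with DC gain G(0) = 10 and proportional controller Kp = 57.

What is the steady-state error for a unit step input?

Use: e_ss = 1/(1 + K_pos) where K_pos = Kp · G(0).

K_pos = Kp · G(0) = 57 × 10 = 570. e_ss = 1/(1 + 570) = 0.0018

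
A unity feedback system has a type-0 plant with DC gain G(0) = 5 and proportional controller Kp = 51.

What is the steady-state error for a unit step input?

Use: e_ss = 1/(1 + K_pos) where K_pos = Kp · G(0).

K_pos = Kp · G(0) = 51 × 5 = 255. e_ss = 1/(1 + 255) = 0.00390625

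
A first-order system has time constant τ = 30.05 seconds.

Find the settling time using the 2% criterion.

For first-order system, 2% settling time ≈ 4τ = 4 × 30.05 = 120.2 s.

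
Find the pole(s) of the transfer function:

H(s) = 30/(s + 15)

Pole is where denominator = 0: s + 15 = 0, so s = -15.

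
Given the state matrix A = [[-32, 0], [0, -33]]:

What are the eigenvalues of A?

For diagonal matrix, eigenvalues are diagonal entries: λ₁ = -32, λ₂ = -33.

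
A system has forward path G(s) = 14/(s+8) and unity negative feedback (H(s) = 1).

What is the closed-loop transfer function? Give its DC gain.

T(s) = G/(1+GH) = [14/(s+8)] / [1 + 14/(s+8)] = 14/(s+8+14) = 14/(s+22). DC gain = 14/22 = 0.6364.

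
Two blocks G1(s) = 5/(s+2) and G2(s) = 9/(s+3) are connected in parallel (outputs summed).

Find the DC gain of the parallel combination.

Parallel: G_eq = G1 + G2. DC gain = G1(0) + G2(0) = 5/2 + 9/3 = 2.5 + 3 = 5.5.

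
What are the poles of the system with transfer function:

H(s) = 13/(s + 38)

Pole is where denominator = 0: s + 38 = 0, so s = -38.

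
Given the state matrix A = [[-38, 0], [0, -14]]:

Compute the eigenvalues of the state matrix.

For diagonal matrix, eigenvalues are diagonal entries: λ₁ = -38, λ₂ = -14.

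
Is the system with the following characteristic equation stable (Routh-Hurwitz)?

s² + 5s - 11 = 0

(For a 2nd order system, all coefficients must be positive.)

Coefficients: 1, 5, -11. c=-11 not positive, so system is unstable.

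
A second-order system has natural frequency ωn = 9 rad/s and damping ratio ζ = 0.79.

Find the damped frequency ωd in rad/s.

ωd = ωn√(1 - ζ²) = 9√(1 - 0.79²) = 5.52 rad/s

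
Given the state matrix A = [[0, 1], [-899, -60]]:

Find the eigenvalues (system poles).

det(A - λI) = λ² - (-60)λ + 899 = (λ - (-29))(λ - (-31)). Eigenvalues: -29, -31.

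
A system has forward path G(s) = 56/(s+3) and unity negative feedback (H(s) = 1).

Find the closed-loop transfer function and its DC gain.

T(s) = G/(1+GH) = [56/(s+3)] / [1 + 56/(s+3)] = 56/(s+3+56) = 56/(s+59). DC gain = 56/59 = 0.9492.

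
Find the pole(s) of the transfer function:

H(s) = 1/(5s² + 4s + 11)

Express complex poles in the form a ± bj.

Discriminant = 4² - 4×5×11 = 16 - 220 = -204 < 0, so the poles are a complex conjugate pair s = (-4 ± j√204)/(2×5). Real part = -4/(2×5) = -4/10 = -0.4; imaginary part = ±√204/(2×5) ≈ 1.4283. Poles: s = -0.4 ± 1.4283j.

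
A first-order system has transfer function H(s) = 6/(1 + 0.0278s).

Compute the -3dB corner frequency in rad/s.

Corner frequency = 1/τ = 1/0.0278 = 35.971 rad/s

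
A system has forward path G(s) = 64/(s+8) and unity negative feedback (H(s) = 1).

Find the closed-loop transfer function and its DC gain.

T(s) = G/(1+GH) = [64/(s+8)] / [1 + 64/(s+8)] = 64/(s+8+64) = 64/(s+72). DC gain = 64/72 = 0.8889.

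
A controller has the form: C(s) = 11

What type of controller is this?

This is a Proportional (P) controller.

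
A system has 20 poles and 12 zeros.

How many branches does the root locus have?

Root locus has n branches where n = number of poles = 20.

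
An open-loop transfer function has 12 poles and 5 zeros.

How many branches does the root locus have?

Root locus has n branches where n = number of poles = 12.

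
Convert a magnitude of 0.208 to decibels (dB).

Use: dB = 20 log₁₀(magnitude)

dB = 20 log₁₀(0.208) = -13.6 dB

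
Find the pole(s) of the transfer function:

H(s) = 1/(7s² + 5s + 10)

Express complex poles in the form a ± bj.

Discriminant = 5² - 4×7×10 = 25 - 280 = -255 < 0, so the poles are a complex conjugate pair s = (-5 ± j√255)/(2×7). Real part = -5/(2×7) = -5/14 ≈ -0.3571; imaginary part = ±√255/(2×7) ≈ 1.1406. Poles: s = -0.3571 ± 1.1406j.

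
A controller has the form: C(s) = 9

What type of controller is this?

This is a Proportional (P) controller.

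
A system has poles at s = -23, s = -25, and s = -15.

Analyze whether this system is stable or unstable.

All poles are in the left half-plane. System is stable.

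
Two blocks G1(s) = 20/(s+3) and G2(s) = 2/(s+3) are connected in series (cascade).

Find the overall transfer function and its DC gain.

Series: multiply transfer functions. G_eq = 20/(s+3) × 2/(s+3) = 40/((s+3)(s+3)). DC gain = 40/(3×3) = 4.4444.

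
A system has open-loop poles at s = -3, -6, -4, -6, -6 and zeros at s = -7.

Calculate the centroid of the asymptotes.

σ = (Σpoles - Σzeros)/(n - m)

σ = (Σpoles - Σzeros)/(n - m) = (-25 - (-7))/(5 - 1) = -18/4 = -4.5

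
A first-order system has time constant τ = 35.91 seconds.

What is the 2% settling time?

For first-order system, 2% settling time ≈ 4τ = 4 × 35.91 = 143.64 s.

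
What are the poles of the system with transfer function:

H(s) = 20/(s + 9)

Pole is where denominator = 0: s + 9 = 0, so s = -9.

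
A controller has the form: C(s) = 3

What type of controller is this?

This is a Proportional (P) controller.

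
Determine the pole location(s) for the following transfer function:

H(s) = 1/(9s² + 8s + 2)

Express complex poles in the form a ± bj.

Discriminant = 8² - 4×9×2 = 64 - 72 = -8 < 0, so the poles are a complex conjugate pair s = (-8 ± j√8)/(2×9). Real part = -8/(2×9) = -8/18 ≈ -0.4444; imaginary part = ±√8/(2×9) ≈ 0.1571. Poles: s = -0.4444 ± 0.1571j.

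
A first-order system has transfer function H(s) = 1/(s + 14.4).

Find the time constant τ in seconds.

For H(s) = 1/(s + 1/τ), the pole is at -1/τ = -14.4, so τ = 1/14.4 = 0.0694 s.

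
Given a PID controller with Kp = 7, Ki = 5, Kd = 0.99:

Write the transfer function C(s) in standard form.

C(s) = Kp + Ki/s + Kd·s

Substituting values: C(s) = 7 + 5/s + 0.99s = (0.99s² + 7s + 5)/s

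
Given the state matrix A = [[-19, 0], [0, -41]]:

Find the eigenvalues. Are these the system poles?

For diagonal matrix, eigenvalues are diagonal entries: λ₁ = -19, λ₂ = -41. Eigenvalues of A = system poles.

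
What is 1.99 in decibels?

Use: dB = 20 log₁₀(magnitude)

dB = 20 log₁₀(1.99) = 6.0 dB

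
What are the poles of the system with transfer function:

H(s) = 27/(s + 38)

Pole is where denominator = 0: s + 38 = 0, so s = -38.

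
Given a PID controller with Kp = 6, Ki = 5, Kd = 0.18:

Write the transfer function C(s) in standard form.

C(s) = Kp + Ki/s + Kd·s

Substituting values: C(s) = 6 + 5/s + 0.18s = (0.18s² + 6s + 5)/s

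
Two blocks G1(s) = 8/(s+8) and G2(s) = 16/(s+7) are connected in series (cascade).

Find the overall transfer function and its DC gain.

Series: multiply transfer functions. G_eq = 8/(s+8) × 16/(s+7) = 128/((s+8)(s+7)). DC gain = 128/(8×7) = 2.2857.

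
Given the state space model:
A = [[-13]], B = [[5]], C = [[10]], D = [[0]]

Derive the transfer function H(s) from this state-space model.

(sI - A)⁻¹ = 1/(s + 13). H(s) = 10 × 5/(s + 13) + 0 = 50/(s + 13).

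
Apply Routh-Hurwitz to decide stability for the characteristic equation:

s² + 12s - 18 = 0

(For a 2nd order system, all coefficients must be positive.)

Coefficients: 1, 12, -18. c=-18 not positive, so system is unstable.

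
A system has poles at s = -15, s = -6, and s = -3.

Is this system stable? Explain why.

All poles are in the left half-plane. System is stable.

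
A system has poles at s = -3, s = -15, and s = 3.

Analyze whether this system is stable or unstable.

Pole(s) at s = 3 are not in the left half-plane. System is unstable.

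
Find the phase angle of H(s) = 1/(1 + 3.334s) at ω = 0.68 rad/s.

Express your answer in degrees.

Phase = -arctan(ωτ) = -arctan(0.68 × 3.334) = -66.2°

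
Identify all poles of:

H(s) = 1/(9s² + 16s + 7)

Discriminant = 16² - 4×9×7 = 256 - 252 = 4 > 0, so two distinct real poles. Using quadratic formula: s = (-16 ± √4)/(2×9) = (-16 ± √4)/18, with √4 = 2. s₁ = -14/18 ≈ -0.7778, s₂ = -18/18 = -1. Poles: s₁ = -0.7778, s₂ = -1.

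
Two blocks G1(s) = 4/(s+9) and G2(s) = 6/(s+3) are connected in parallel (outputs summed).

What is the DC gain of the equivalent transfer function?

Parallel: G_eq = G1 + G2. DC gain = G1(0) + G2(0) = 4/9 + 6/3 = 0.4444 + 2 = 2.4444.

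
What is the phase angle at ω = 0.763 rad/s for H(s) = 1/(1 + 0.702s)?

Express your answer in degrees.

Phase = -arctan(ωτ) = -arctan(0.763 × 0.702) = -28.2°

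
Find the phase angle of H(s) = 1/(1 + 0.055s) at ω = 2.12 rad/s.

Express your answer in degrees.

Phase = -arctan(ωτ) = -arctan(2.12 × 0.055) = -6.7°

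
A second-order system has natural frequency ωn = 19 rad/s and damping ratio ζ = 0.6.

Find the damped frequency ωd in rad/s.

ωd = ωn√(1 - ζ²) = 19√(1 - 0.6²) = 15.2 rad/s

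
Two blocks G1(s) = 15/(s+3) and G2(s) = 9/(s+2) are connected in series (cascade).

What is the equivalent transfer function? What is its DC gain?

Series: multiply transfer functions. G_eq = 15/(s+3) × 9/(s+2) = 135/((s+3)(s+2)). DC gain = 135/(3×2) = 22.5.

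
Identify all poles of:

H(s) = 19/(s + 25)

Pole is where denominator = 0: s + 25 = 0, so s = -25.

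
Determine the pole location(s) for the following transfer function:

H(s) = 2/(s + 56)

Pole is where denominator = 0: s + 56 = 0, so s = -56.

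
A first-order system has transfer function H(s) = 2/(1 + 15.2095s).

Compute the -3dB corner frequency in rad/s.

Corner frequency = 1/τ = 1/15.2095 = 0.066 rad/s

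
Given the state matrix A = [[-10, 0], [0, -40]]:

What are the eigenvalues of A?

For diagonal matrix, eigenvalues are diagonal entries: λ₁ = -10, λ₂ = -40.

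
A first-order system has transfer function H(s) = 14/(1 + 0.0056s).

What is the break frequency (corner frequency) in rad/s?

Corner frequency = 1/τ = 1/0.0056 = 178.571 rad/s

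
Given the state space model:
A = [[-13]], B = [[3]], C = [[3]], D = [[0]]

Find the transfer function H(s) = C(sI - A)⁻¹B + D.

(sI - A)⁻¹ = 1/(s + 13). H(s) = 3 × 3/(s + 13) + 0 = 9/(s + 13).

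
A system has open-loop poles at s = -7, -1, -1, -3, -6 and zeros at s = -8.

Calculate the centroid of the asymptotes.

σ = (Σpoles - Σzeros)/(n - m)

σ = (Σpoles - Σzeros)/(n - m) = (-18 - (-8))/(5 - 1) = -10/4 = -2.5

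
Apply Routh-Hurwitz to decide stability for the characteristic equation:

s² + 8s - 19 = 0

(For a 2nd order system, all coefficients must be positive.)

Coefficients: 1, 8, -19. c=-19 not positive, so system is unstable.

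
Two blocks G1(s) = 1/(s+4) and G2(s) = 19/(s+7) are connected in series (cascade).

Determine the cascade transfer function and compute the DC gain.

Series: multiply transfer functions. G_eq = 1/(s+4) × 19/(s+7) = 19/((s+4)(s+7)). DC gain = 19/(4×7) = 0.6786.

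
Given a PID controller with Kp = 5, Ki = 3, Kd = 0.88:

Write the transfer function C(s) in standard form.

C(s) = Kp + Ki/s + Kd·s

Substituting values: C(s) = 5 + 3/s + 0.88s = (0.88s² + 5s + 3)/s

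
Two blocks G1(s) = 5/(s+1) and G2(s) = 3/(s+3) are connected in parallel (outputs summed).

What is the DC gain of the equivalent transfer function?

Parallel: G_eq = G1 + G2. DC gain = G1(0) + G2(0) = 5/1 + 3/3 = 5 + 1 = 6.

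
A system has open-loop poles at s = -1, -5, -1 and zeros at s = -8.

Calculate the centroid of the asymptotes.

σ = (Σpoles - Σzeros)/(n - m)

σ = (Σpoles - Σzeros)/(n - m) = (-7 - (-8))/(3 - 1) = 1/2 = 0.5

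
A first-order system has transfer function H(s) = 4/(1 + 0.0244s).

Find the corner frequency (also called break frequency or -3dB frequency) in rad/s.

Corner frequency = 1/τ = 1/0.0244 = 40.984 rad/s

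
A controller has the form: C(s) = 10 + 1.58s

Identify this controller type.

This is a Proportional-Derivative (PD) controller.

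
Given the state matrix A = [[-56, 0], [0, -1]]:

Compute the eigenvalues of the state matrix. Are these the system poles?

For diagonal matrix, eigenvalues are diagonal entries: λ₁ = -56, λ₂ = -1. Eigenvalues of A = system poles.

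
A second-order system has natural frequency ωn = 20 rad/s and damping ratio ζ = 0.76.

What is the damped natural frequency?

ωd = ωn√(1 - ζ²) = 20√(1 - 0.76²) = 13.0 rad/s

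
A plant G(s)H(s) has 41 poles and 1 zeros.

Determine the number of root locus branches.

Root locus has n branches where n = number of poles = 41.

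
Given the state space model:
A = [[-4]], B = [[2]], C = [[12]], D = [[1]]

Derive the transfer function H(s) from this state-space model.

(sI - A)⁻¹ = 1/(s + 4). H(s) = 12×2/(s + 4) + 1 = (s + 28)/(s + 4).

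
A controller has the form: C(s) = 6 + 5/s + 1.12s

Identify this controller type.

This is a Proportional-Integral-Derivative (PID) controller.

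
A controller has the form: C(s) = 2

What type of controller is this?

This is a Proportional (P) controller.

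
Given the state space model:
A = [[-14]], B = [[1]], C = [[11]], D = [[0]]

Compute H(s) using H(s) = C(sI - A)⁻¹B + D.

(sI - A)⁻¹ = 1/(s + 14). H(s) = 11 × 1/(s + 14) + 0 = 11/(s + 14).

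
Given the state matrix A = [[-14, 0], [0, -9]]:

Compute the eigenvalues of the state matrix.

For diagonal matrix, eigenvalues are diagonal entries: λ₁ = -14, λ₂ = -9.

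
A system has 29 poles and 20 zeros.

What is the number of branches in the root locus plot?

Root locus has n branches where n = number of poles = 29.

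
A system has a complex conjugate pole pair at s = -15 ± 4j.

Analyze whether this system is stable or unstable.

Real part of poles is -15 (< 0, left half-plane). Stable.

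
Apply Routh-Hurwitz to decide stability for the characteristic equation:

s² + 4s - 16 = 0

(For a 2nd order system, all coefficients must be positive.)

Coefficients: 1, 4, -16. c=-16 not positive, so system is unstable.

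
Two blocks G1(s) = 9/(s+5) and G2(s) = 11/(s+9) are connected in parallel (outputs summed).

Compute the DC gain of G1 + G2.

Parallel: G_eq = G1 + G2. DC gain = G1(0) + G2(0) = 9/5 + 11/9 = 1.8 + 1.2222 = 3.0222.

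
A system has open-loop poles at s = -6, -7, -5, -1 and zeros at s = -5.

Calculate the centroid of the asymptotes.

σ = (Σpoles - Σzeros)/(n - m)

σ = (Σpoles - Σzeros)/(n - m) = (-19 - (-5))/(4 - 1) = -14/3 = -4.67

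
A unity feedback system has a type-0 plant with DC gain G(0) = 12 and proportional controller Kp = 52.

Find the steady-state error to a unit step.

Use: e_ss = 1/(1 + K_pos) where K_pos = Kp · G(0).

K_pos = Kp · G(0) = 52 × 12 = 624. e_ss = 1/(1 + 624) = 0.0016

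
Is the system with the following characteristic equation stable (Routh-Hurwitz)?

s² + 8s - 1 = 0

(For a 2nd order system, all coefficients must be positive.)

Coefficients: 1, 8, -1. c=-1 not positive, so system is unstable.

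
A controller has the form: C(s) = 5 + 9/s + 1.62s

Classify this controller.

This is a Proportional-Integral-Derivative (PID) controller.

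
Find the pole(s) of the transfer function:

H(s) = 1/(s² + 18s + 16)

Discriminant = 18² - 4×1×16 = 324 - 64 = 260 > 0, so two distinct real poles. Using quadratic formula: s = (-18 ± √260)/(2×1) = (-18 ± √260)/2, with √260 ≈ 16.1245. s₁ ≈ -0.9377, s₂ ≈ -17.0623. Poles: s₁ = -0.9377, s₂ = -17.0623.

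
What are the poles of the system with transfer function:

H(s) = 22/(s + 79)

Pole is where denominator = 0: s + 79 = 0, so s = -79.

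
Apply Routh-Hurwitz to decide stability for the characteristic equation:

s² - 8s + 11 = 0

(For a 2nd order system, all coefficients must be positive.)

Coefficients: 1, -8, 11. b=-8 not positive, so system is unstable.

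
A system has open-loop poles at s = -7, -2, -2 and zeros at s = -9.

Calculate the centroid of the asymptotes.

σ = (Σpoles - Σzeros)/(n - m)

σ = (Σpoles - Σzeros)/(n - m) = (-11 - (-9))/(3 - 1) = -2/2 = -1.0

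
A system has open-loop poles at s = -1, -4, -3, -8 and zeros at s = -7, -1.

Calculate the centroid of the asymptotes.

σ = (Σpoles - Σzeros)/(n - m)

σ = (Σpoles - Σzeros)/(n - m) = (-16 - (-8))/(4 - 2) = -8/2 = -4.0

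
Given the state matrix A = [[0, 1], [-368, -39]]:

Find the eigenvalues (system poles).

det(A - λI) = λ² - (-39)λ + 368 = (λ - (-16))(λ - (-23)). Eigenvalues: -16, -23.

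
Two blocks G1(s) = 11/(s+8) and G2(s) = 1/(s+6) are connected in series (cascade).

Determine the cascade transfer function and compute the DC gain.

Series: multiply transfer functions. G_eq = 11/(s+8) × 1/(s+6) = 11/((s+8)(s+6)). DC gain = 11/(8×6) = 0.2292.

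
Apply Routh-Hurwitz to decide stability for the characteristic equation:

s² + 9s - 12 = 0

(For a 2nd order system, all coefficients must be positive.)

Coefficients: 1, 9, -12. c=-12 not positive, so system is unstable.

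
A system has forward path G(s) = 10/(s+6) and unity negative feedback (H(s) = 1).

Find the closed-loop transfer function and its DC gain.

T(s) = G/(1+GH) = [10/(s+6)] / [1 + 10/(s+6)] = 10/(s+6+10) = 10/(s+16). DC gain = 10/16 = 0.625.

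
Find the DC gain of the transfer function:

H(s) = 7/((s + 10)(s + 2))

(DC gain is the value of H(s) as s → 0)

DC gain = H(0) = 7/(10 × 2) = 7/20 = 0.35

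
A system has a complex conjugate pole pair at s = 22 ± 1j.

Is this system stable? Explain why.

Real part of poles is 22 (> 0, right half-plane). Unstable.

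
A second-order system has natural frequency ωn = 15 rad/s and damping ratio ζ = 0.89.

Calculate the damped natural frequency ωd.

ωd = ωn√(1 - ζ²) = 15√(1 - 0.89²) = 6.84 rad/s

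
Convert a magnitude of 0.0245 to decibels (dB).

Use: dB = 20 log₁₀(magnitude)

dB = 20 log₁₀(0.0245) = -32.2 dB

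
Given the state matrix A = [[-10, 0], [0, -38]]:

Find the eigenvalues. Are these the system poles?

For diagonal matrix, eigenvalues are diagonal entries: λ₁ = -10, λ₂ = -38. Eigenvalues of A = system poles.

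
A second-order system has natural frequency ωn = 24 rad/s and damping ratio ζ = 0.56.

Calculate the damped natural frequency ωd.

ωd = ωn√(1 - ζ²) = 24√(1 - 0.56²) = 19.88 rad/s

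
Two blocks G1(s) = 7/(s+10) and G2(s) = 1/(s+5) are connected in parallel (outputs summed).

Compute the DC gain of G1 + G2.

Parallel: G_eq = G1 + G2. DC gain = G1(0) + G2(0) = 7/10 + 1/5 = 0.7 + 0.2 = 0.9.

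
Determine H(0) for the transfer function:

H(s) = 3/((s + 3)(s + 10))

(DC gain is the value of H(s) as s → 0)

DC gain = H(0) = 3/(3 × 10) = 3/30 = 0.1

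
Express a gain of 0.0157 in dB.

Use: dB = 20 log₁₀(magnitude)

dB = 20 log₁₀(0.0157) = -36.1 dB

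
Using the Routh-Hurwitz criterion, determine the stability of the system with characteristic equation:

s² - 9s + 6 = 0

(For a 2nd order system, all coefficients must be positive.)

Coefficients: 1, -9, 6. b=-9 not positive, so system is unstable.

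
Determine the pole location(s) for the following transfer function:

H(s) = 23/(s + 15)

Pole is where denominator = 0: s + 15 = 0, so s = -15.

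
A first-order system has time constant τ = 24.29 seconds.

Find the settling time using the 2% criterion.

For first-order system, 2% settling time ≈ 4τ = 4 × 24.29 = 97.16 s.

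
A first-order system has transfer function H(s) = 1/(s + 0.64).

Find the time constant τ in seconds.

For H(s) = 1/(s + 1/τ), the pole is at -1/τ = -0.64, so τ = 1/0.64 = 1.5625 s.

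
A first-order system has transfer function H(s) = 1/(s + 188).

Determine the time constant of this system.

For H(s) = 1/(s + 1/τ), the pole is at -1/τ = -188, so τ = 1/188 = 0.0053 s.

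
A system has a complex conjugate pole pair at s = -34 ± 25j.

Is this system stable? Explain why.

Real part of poles is -34 (< 0, left half-plane). Stable.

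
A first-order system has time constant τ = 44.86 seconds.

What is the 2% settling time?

For first-order system, 2% settling time ≈ 4τ = 4 × 44.86 = 179.44 s.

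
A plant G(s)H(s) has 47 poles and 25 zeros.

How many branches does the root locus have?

Root locus has n branches where n = number of poles = 47.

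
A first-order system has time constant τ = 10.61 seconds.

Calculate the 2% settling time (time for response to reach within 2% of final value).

For first-order system, 2% settling time ≈ 4τ = 4 × 10.61 = 42.44 s.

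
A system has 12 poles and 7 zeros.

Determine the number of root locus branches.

Root locus has n branches where n = number of poles = 12.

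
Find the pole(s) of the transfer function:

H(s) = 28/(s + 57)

Pole is where denominator = 0: s + 57 = 0, so s = -57.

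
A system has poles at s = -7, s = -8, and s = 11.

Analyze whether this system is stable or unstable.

Pole(s) at s = 11 are not in the left half-plane. System is unstable.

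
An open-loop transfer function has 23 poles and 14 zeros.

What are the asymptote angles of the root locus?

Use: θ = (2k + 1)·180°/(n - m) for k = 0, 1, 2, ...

n - m = 23 - 14 = 9. Angles: θk = (2k + 1)·180°/9 = 20°, 60°, 100°, 140°, 180°, 220°, 260°, 300°, 340°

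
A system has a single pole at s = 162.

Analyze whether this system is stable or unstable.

Pole at s = 162 is in the right half-plane. Unstable.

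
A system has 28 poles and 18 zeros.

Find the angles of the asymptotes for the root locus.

n - m = 28 - 18 = 10. Angles: θk = (2k + 1)·180°/10 = 18°, 54°, 90°, 126°, 162°, 198°, 234°, 270°, 306°, 342°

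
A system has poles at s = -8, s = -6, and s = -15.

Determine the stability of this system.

All poles are in the left half-plane. System is stable.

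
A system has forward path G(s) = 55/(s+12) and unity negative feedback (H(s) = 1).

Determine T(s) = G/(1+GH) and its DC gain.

T(s) = G/(1+GH) = [55/(s+12)] / [1 + 55/(s+12)] = 55/(s+12+55) = 55/(s+67). DC gain = 55/67 = 0.8209.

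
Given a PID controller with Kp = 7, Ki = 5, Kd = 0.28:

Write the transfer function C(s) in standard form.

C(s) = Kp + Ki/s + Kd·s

Substituting values: C(s) = 7 + 5/s + 0.28s = (0.28s² + 7s + 5)/s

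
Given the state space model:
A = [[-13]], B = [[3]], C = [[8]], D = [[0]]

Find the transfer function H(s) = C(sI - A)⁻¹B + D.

(sI - A)⁻¹ = 1/(s + 13). H(s) = 8 × 3/(s + 13) + 0 = 24/(s + 13).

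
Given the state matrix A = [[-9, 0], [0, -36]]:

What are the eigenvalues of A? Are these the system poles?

For diagonal matrix, eigenvalues are diagonal entries: λ₁ = -9, λ₂ = -36. Eigenvalues of A = system poles.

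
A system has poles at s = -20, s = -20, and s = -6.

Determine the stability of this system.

All poles are in the left half-plane. System is stable.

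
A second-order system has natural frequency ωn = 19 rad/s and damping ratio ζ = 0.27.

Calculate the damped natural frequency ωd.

ωd = ωn√(1 - ζ²) = 19√(1 - 0.27²) = 18.29 rad/s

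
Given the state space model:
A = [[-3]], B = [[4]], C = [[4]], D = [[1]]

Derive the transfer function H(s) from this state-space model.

(sI - A)⁻¹ = 1/(s + 3). H(s) = 4×4/(s + 3) + 1 = (s + 19)/(s + 3).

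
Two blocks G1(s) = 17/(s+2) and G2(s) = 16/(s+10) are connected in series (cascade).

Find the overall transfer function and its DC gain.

Series: multiply transfer functions. G_eq = 17/(s+2) × 16/(s+10) = 272/((s+2)(s+10)). DC gain = 272/(2×10) = 13.6.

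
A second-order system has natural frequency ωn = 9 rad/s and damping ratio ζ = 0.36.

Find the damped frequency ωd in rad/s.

ωd = ωn√(1 - ζ²) = 9√(1 - 0.36²) = 8.4 rad/s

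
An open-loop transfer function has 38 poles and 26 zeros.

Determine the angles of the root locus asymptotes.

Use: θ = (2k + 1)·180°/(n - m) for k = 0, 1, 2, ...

n - m = 38 - 26 = 12. Angles: θk = (2k + 1)·180°/12 = 15°, 45°, 75°, 105°, 135°, 165°, 195°, 225°, 255°, 285°, 315°, 345°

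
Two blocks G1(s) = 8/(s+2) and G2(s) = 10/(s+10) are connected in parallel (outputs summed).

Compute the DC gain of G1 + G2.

Parallel: G_eq = G1 + G2. DC gain = G1(0) + G2(0) = 8/2 + 10/10 = 4 + 1 = 5.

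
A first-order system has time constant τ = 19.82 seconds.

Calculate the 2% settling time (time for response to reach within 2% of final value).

For first-order system, 2% settling time ≈ 4τ = 4 × 19.82 = 79.28 s.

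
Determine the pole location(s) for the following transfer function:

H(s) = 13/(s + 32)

Pole is where denominator = 0: s + 32 = 0, so s = -32.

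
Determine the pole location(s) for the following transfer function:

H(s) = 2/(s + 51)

Pole is where denominator = 0: s + 51 = 0, so s = -51.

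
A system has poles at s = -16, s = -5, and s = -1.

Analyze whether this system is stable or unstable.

All poles are in the left half-plane. System is stable.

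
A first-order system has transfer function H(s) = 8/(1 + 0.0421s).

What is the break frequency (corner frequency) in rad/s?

Corner frequency = 1/τ = 1/0.0421 = 23.753 rad/s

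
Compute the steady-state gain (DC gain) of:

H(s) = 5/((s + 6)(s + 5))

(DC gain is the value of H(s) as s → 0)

DC gain = H(0) = 5/(6 × 5) = 5/30 = 0.1667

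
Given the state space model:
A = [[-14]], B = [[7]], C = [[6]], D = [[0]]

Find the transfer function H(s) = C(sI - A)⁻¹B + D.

(sI - A)⁻¹ = 1/(s + 14). H(s) = 6 × 7/(s + 14) + 0 = 42/(s + 14).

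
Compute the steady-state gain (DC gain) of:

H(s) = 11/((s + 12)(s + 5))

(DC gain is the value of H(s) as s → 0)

DC gain = H(0) = 11/(12 × 5) = 11/60 = 0.1833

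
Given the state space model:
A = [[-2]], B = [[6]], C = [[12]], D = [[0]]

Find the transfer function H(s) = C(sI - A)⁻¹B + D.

(sI - A)⁻¹ = 1/(s + 2). H(s) = 12 × 6/(s + 2) + 0 = 72/(s + 2).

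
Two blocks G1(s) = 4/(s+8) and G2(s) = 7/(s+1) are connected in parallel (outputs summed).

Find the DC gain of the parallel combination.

Parallel: G_eq = G1 + G2. DC gain = G1(0) + G2(0) = 4/8 + 7/1 = 0.5 + 7 = 7.5.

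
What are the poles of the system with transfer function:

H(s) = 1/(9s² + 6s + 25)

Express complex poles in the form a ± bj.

Discriminant = 6² - 4×9×25 = 36 - 900 = -864 < 0, so the poles are a complex conjugate pair s = (-6 ± j√864)/(2×9). Real part = -6/(2×9) = -6/18 ≈ -0.3333; imaginary part = ±√864/(2×9) ≈ 1.6330. Poles: s = -0.3333 ± 1.6330j.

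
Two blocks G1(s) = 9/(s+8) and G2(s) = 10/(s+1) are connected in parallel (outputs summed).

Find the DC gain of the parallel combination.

Parallel: G_eq = G1 + G2. DC gain = G1(0) + G2(0) = 9/8 + 10/1 = 1.125 + 10 = 11.125.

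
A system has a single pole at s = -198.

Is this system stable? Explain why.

Pole at s = -198 is in the left half-plane. Stable.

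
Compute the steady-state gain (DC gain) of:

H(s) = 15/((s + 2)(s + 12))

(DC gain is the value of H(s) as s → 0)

DC gain = H(0) = 15/(2 × 12) = 15/24 = 0.625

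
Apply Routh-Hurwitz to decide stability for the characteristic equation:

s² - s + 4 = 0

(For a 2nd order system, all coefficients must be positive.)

Coefficients: 1, -1, 4. b=-1 not positive, so system is unstable.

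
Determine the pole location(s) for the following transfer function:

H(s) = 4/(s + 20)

Pole is where denominator = 0: s + 20 = 0, so s = -20.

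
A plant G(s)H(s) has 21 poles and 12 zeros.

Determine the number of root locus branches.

Root locus has n branches where n = number of poles = 21.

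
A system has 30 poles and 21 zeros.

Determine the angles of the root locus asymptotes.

n - m = 30 - 21 = 9. Angles: θk = (2k + 1)·180°/9 = 20°, 60°, 100°, 140°, 180°, 220°, 260°, 300°, 340°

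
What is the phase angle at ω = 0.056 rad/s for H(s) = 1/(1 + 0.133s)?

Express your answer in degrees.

Phase = -arctan(ωτ) = -arctan(0.056 × 0.133) = -0.4°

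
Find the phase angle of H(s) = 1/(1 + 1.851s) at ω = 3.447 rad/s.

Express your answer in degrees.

Phase = -arctan(ωτ) = -arctan(3.447 × 1.851) = -81.1°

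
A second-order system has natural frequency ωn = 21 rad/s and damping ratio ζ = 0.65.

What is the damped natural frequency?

ωd = ωn√(1 - ζ²) = 21√(1 - 0.65²) = 15.96 rad/s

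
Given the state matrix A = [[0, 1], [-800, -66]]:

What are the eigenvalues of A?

det(A - λI) = λ² - (-66)λ + 800 = (λ - (-16))(λ - (-50)). Eigenvalues: -16, -50.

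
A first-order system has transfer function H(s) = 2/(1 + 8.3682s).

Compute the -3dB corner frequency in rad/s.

Corner frequency = 1/τ = 1/8.3682 = 0.12 rad/s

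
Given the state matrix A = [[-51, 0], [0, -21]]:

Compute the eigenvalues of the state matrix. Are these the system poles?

For diagonal matrix, eigenvalues are diagonal entries: λ₁ = -51, λ₂ = -21. Eigenvalues of A = system poles.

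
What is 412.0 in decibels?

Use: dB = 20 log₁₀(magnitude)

dB = 20 log₁₀(412.0) = 52.3 dB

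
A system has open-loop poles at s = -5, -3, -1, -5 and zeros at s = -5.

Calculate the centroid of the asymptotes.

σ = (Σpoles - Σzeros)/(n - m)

σ = (Σpoles - Σzeros)/(n - m) = (-14 - (-5))/(4 - 1) = -9/3 = -3.0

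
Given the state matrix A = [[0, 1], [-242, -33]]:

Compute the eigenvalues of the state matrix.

det(A - λI) = λ² - (-33)λ + 242 = (λ - (-22))(λ - (-11)). Eigenvalues: -22, -11.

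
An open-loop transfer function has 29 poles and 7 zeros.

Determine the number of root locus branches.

Root locus has n branches where n = number of poles = 29.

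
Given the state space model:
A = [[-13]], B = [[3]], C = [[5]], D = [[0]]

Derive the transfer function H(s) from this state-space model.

(sI - A)⁻¹ = 1/(s + 13). H(s) = 5 × 3/(s + 13) + 0 = 15/(s + 13).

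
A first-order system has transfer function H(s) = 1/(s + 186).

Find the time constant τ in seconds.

For H(s) = 1/(s + 1/τ), the pole is at -1/τ = -186, so τ = 1/186 = 0.0054 s.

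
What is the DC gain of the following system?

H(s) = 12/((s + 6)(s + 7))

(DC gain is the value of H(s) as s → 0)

DC gain = H(0) = 12/(6 × 7) = 12/42 = 0.2857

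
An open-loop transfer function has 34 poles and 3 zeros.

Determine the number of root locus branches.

Root locus has n branches where n = number of poles = 34.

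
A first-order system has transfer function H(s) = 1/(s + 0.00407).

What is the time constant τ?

For H(s) = 1/(s + 1/τ), the pole is at -1/τ = -0.00407, so τ = 1/0.00407 = 245.7 s.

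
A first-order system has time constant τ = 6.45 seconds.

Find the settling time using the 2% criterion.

For first-order system, 2% settling time ≈ 4τ = 4 × 6.45 = 25.8 s.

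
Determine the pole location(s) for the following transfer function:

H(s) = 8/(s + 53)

Pole is where denominator = 0: s + 53 = 0, so s = -53.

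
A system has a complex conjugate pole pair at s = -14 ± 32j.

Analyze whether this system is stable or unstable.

Real part of poles is -14 (< 0, left half-plane). Stable.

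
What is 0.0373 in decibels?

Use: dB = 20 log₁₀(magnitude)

dB = 20 log₁₀(0.0373) = -28.6 dB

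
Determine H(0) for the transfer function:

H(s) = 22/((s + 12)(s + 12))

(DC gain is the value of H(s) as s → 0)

DC gain = H(0) = 22/(12 × 12) = 22/144 = 0.1528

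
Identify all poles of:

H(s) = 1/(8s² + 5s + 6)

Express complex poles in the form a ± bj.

Discriminant = 5² - 4×8×6 = 25 - 192 = -167 < 0, so the poles are a complex conjugate pair s = (-5 ± j√167)/(2×8). Real part = -5/(2×8) = -5/16 = -0.3125; imaginary part = ±√167/(2×8) ≈ 0.8077. Poles: s = -0.3125 ± 0.8077j.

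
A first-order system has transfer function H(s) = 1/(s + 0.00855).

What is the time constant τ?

For H(s) = 1/(s + 1/τ), the pole is at -1/τ = -0.00855, so τ = 1/0.00855 = 117 s.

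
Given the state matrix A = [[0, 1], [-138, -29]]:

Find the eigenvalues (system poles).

det(A - λI) = λ² - (-29)λ + 138 = (λ - (-23))(λ - (-6)). Eigenvalues: -23, -6.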